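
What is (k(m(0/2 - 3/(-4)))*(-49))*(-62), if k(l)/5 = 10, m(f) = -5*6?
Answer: 151900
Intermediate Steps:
m(f) = -30
k(l) = 50 (k(l) = 5*10 = 50)
(k(m(0/2 - 3/(-4)))*(-49))*(-62) = (50*(-49))*(-62) = -2450*(-62) = 151900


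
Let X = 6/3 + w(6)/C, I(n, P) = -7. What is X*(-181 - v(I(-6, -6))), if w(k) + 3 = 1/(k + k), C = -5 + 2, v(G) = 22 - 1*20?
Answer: -6527/12 ≈ -543.92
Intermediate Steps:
v(G) = 2 (v(G) = 22 - 20 = 2)
C = -3
w(k) = -3 + 1/(2*k) (w(k) = -3 + 1/(k + k) = -3 + 1/(2*k))
X = 107/36 (X = 6/3 + (-3 + (½)/6)/(-3) = 6*(⅓) + (-3 + (½)*(⅙))*(-⅓) = 2 + (-3 + 1/12)*(-⅓) = 2 - 35/12*(-⅓) = 2 + 35/36 = 107/36 ≈ 2.9722)
X*(-181 - v(I(-6, -6))) = 107*(-181 - 1*2)/36 = 107*(-181 - 2)/36 = (107/36)*(-183) = -6527/12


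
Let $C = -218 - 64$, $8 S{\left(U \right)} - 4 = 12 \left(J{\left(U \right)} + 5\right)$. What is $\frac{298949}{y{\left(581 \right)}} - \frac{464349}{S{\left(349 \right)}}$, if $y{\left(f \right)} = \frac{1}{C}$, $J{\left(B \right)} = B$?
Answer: $- \frac{89615674632}{1063} \approx -8.4305 \cdot 10^{7}$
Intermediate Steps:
$S{\left(U \right)} = 8 + \frac{3 U}{2}$ ($S{\left(U \right)} = \frac{1}{2} + \frac{12 \left(U + 5\right)}{8} = \frac{1}{2} + \frac{12 \left(5 + U\right)}{8} = \frac{1}{2} + \frac{60 + 12 U}{8} = \frac{1}{2} + \left(\frac{15}{2} + \frac{3 U}{2}\right) = 8 + \frac{3 U}{2}$)
$C = -282$
$y{\left(f \right)} = - \frac{1}{282}$ ($y{\left(f \right)} = \frac{1}{-282} = - \frac{1}{282}$)
$\frac{298949}{y{\left(581 \right)}} - \frac{464349}{S{\left(349 \right)}} = \frac{298949}{- \frac{1}{282}} - \frac{464349}{8 + \frac{3}{2} \cdot 349} = 298949 \left(-282\right) - \frac{464349}{8 + \frac{1047}{2}} = -84303618 - \frac{464349}{\frac{1063}{2}} = -84303618 - \frac{928698}{1063} = - \frac{89615674632}{1063}$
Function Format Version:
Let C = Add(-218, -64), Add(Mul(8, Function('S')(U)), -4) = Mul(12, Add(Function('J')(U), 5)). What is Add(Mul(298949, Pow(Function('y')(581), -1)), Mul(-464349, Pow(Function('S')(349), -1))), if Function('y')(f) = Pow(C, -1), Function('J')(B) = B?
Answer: Rational(-89615674632, 1063) ≈ -8.4305e+7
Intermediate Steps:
Function('S')(U) = Add(8, Mul(Rational(3, 2), U)) (Function('S')(U) = Add(Rational(1, 2), Mul(Rational(1, 8), Mul(12, Add(U, 5)))) = Add(Rational(1, 2), Mul(Rational(1, 8), Mul(12, Add(5, U)))) = Add(Rational(1, 2), Mul(Rational(1, 8), Add(60, Mul(12, U)))) = Add(Rational(1, 2), Add(Rational(15, 2), Mul(Rational(3, 2), U))) = Add(8, Mul(Rational(3, 2), U)))
C = -282
Function('y')(f) = Rational(-1, 282) (Function('y')(f) = Pow(-282, -1) = Rational(-1, 282))
Add(Mul(298949, Pow(Function('y')(581), -1)), Mul(-464349, Pow(Function('S')(349), -1))) = Add(Mul(298949, Pow(Rational(-1, 282), -1)), Mul(-464349, Pow(Add(8, Mul(Rational(3, 2), 349)), -1))) = Add(Mul(298949, -282), Mul(-464349, Pow(Add(8, Rational(1047, 2)), -1))) = Add(-84303618, Mul(-464349, Pow(Rational(1063, 2), -1))) = Add(-84303618, Mul(-464349, Rational(2, 1063))) = Add(-84303618, Rational(-928698, 1063)) = Rational(-89615674632, 1063)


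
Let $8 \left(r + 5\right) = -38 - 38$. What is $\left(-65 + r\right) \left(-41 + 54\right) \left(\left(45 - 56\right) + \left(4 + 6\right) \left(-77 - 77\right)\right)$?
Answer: $\frac{3205917}{2} \approx 1.603 \cdot 10^{6}$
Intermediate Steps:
$r = - \frac{29}{2}$ ($r = -5 + \frac{-38 - 38}{8} = -5 + \frac{1}{8} \left(-76\right) = -5 - \frac{19}{2} = - \frac{29}{2} \approx -14.5$)
$\left(-65 + r\right) \left(-41 + 54\right) \left(\left(45 - 56\right) + \left(4 + 6\right) \left(-77 - 77\right)\right) = \left(-65 - \frac{29}{2}\right) \left(-41 + 54\right) \left(\left(45 - 56\right) + \left(4 + 6\right) \left(-77 - 77\right)\right) = \left(- \frac{159}{2}\right) 13 \left(-11 + 10 \left(-154\right)\right) = - \frac{2067 \left(-11 - 1540\right)}{2} = \left(- \frac{2067}{2}\right) \left(-1551\right) = \frac{3205917}{2}$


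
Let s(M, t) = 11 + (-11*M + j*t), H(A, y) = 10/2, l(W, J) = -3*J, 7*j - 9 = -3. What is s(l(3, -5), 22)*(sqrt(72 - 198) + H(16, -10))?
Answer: -4730/7 - 2838*I*sqrt(14)/7 ≈ -675.71 - 1517.0*I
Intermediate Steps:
j = 6/7 (j = 9/7 + (1/7)*(-3) = 9/7 - 3/7 = 6/7 ≈ 0.85714)
H(A, y) = 5 (H(A, y) = 10*(1/2) = 5)
s(M, t) = 11 - 11*M + 6*t/7 (s(M, t) = 11 + (-11*M + 6*t/7) = 11 - 11*M + 6*t/7)
s(l(3, -5), 22)*(sqrt(72 - 198) + H(16, -10)) = (11 - (-33)*(-5) + (6/7)*22)*(sqrt(72 - 198) + 5) = (11 - 11*15 + 132/7)*(sqrt(-126) + 5) = (11 - 165 + 132/7)*(3*I*sqrt(14) + 5) = -946*(5 + 3*I*sqrt(14))/7 = -4730/7 - 2838*I*sqrt(14)/7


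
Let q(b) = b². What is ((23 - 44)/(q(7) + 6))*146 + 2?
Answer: -2956/55 ≈ -53.745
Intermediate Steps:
((23 - 44)/(q(7) + 6))*146 + 2 = ((23 - 44)/(7² + 6))*146 + 2 = -21/(49 + 6)*146 + 2 = -21/55*146 + 2 = -3066/55 + 2 = -2956/55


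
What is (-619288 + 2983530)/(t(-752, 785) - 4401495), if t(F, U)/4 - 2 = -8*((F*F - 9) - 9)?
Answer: -2364242/22497039 ≈ -0.10509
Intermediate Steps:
t(F, U) = 584 - 32*F² (t(F, U) = 8 + 4*(-8*((F*F - 9) - 9)) = 8 + 4*(-8*((F² - 9) - 9)) = 8 + 4*(-8*((-9 + F²) - 9)) = 8 + 4*(-8*(-18 + F²)) = 8 + 4*(144 - 8*F²) = 8 + (576 - 32*F²) = 584 - 32*F²)
(-619288 + 2983530)/(t(-752, 785) - 4401495) = (-619288 + 2983530)/((584 - 32*(-752)²) - 4401495) = 2364242/((584 - 32*565504) - 4401495) = 2364242/((584 - 18096128) - 4401495) = 2364242/(-18095544 - 4401495) = 2364242/(-22497039) = 2364242*(-1/22497039) = -2364242/22497039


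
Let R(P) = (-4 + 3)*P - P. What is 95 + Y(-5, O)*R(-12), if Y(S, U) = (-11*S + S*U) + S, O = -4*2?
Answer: 2255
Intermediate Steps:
O = -8
R(P) = -2*P (R(P) = -P - P = -2*P)
Y(S, U) = -10*S + S*U
95 + Y(-5, O)*R(-12) = 95 + (-5*(-10 - 8))*(-2*(-12)) = 95 - 5*(-18)*24 = 95 + 90*24 = 95 + 2160 = 2255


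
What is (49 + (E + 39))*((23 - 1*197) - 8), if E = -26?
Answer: -11284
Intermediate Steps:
(49 + (E + 39))*((23 - 1*197) - 8) = (49 + (-26 + 39))*((23 - 1*197) - 8) = (49 + 13)*((23 - 197) - 8) = 62*(-174 - 8) = 62*(-182) = -11284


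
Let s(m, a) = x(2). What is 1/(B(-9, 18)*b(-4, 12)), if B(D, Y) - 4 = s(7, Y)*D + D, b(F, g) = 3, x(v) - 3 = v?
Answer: -1/150 ≈ -0.0066667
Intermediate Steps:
x(v) = 3 + v
s(m, a) = 5 (s(m, a) = 3 + 2 = 5)
B(D, Y) = 4 + 6*D (B(D, Y) = 4 + (5*D + D) = 4 + 6*D)
1/(B(-9, 18)*b(-4, 12)) = 1/((4 + 6*(-9))*3) = 1/((4 - 54)*3) = 1/(-50*3) = 1/(-150) = -1/150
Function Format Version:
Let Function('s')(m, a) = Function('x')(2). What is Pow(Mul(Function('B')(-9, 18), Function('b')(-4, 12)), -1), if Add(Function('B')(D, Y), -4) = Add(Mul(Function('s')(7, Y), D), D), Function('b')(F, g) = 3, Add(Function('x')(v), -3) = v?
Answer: Rational(-1, 150) ≈ -0.0066667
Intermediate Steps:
Function('x')(v) = Add(3, v)
Function('s')(m, a) = 5 (Function('s')(m, a) = Add(3, 2) = 5)
Function('B')(D, Y) = Add(4, Mul(6, D)) (Function('B')(D, Y) = Add(4, Add(Mul(5, D), D)) = Add(4, Mul(6, D)))
Pow(Mul(Function('B')(-9, 18), Function('b')(-4, 12)), -1) = Pow(Mul(Add(4, Mul(6, -9)), 3), -1) = Pow(Mul(Add(4, -54), 3), -1) = Pow(Mul(-50, 3), -1) = Pow(-150, -1) = Rational(-1, 150)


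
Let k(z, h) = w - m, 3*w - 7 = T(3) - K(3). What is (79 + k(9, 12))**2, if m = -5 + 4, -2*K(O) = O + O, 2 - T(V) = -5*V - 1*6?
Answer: 8281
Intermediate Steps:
T(V) = 8 + 5*V (T(V) = 2 - (-5*V - 1*6) = 2 - (-5*V - 6) = 2 - (-6 - 5*V) = 2 + (6 + 5*V) = 8 + 5*V)
K(O) = -O (K(O) = -(O + O)/2 = -O)
w = 11 (w = 7/3 + ((8 + 5*3) - (-1)*3)/3 = 7/3 + ((8 + 15) - 1*(-3))/3 = 7/3 + (23 + 3)/3 = 7/3 + (1/3)*26 = 7/3 + 26/3 = 11)
m = -1
k(z, h) = 12 (k(z, h) = 11 - 1*(-1) = 11 + 1 = 12)
(79 + k(9, 12))**2 = (79 + 12)**2 = 91**2 = 8281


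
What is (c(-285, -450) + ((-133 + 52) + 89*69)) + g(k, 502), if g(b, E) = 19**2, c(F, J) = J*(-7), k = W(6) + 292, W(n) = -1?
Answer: 9571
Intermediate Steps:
k = 291 (k = -1 + 292 = 291)
c(F, J) = -7*J
g(b, E) = 361
(c(-285, -450) + ((-133 + 52) + 89*69)) + g(k, 502) = (-7*(-450) + ((-133 + 52) + 89*69)) + 361 = (3150 + (-81 + 6141)) + 361 = (3150 + 6060) + 361 = 9210 + 361 = 9571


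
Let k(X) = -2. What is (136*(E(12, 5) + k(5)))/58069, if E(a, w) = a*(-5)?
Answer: -8432/58069 ≈ -0.14521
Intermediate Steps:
E(a, w) = -5*a
(136*(E(12, 5) + k(5)))/58069 = (136*(-5*12 - 2))/58069 = (136*(-60 - 2))*(1/58069) = (136*(-62))*(1/58069) = -8432*1/58069 = -8432/58069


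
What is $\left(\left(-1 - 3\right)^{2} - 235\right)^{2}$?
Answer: $47961$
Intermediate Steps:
$\left(\left(-1 - 3\right)^{2} - 235\right)^{2} = \left(\left(-4\right)^{2} - 235\right)^{2} = \left(16 - 235\right)^{2} = \left(-219\right)^{2} = 47961$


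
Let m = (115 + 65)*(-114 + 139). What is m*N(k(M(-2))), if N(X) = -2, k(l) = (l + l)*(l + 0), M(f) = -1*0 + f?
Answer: -9000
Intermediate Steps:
M(f) = f (M(f) = 0 + f = f)
k(l) = 2*l**2 (k(l) = (2*l)*l = 2*l**2)
m = 4500 (m = 180*25 = 4500)
m*N(k(M(-2))) = 4500*(-2) = -9000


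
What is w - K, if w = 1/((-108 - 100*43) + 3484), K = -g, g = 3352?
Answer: 3097247/924 ≈ 3352.0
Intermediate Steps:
K = -3352 (K = -1*3352 = -3352)
w = -1/924 (w = 1/((-108 - 4300) + 3484) = 1/(-4408 + 3484) = 1/(-924) = -1/924 ≈ -0.0010823)
w - K = -1/924 - 1*(-3352) = -1/924 + 3352 = 3097247/924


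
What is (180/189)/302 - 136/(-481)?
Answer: 436066/1525251 ≈ 0.28590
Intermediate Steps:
(180/189)/302 - 136/(-481) = (180*(1/189))*(1/302) - 136*(-1/481) = (20/21)*(1/302) + 136/481 = 10/3171 + 136/481 = 436066/1525251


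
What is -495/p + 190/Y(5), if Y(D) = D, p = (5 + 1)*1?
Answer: -89/2 ≈ -44.500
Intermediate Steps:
p = 6 (p = 6*1 = 6)
-495/p + 190/Y(5) = -495/6 + 190/5 = -495*⅙ + 190*(⅕) = -165/2 + 38 = -89/2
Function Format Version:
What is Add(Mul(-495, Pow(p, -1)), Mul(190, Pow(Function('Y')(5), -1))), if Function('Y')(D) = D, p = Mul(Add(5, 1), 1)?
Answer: Rational(-89, 2) ≈ -44.500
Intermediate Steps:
p = 6 (p = Mul(6, 1) = 6)
Add(Mul(-495, Pow(p, -1)), Mul(190, Pow(Function('Y')(5), -1))) = Add(Mul(-495, Pow(6, -1)), Mul(190, Pow(5, -1))) = Add(Mul(-495, Rational(1, 6)), Mul(190, Rational(1, 5))) = Add(Rational(-165, 2), 38) = Rational(-89, 2)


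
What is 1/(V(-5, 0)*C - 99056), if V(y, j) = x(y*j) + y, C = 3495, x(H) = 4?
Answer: -1/102551 ≈ -9.7512e-6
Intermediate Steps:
V(y, j) = 4 + y
1/(V(-5, 0)*C - 99056) = 1/((4 - 5)*3495 - 99056) = 1/(-1*3495 - 99056) = 1/(-3495 - 99056) = 1/(-102551) = -1/102551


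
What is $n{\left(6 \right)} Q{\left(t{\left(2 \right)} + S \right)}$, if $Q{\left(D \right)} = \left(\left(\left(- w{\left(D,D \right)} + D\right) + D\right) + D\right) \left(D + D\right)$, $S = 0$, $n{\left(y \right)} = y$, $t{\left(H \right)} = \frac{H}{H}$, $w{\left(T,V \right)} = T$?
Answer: $24$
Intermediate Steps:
$t{\left(H \right)} = 1$
$Q{\left(D \right)} = 4 D^{2}$ ($Q{\left(D \right)} = \left(\left(\left(- D + D\right) + D\right) + D\right) \left(D + D\right) = \left(\left(0 + D\right) + D\right) 2 D = \left(D + D\right) 2 D = 2 D 2 D = 4 D^{2}$)
$n{\left(6 \right)} Q{\left(t{\left(2 \right)} + S \right)} = 6 \cdot 4 \left(1 + 0\right)^{2} = 6 \cdot 4 \cdot 1^{2} = 6 \cdot 4 \cdot 1 = 6 \cdot 4 = 24$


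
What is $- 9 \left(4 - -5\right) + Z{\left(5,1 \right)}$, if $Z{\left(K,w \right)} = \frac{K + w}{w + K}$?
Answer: $-80$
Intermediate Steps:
$Z{\left(K,w \right)} = 1$ ($Z{\left(K,w \right)} = \frac{K + w}{K + w} = 1$)
$- 9 \left(4 - -5\right) + Z{\left(5,1 \right)} = - 9 \left(4 - -5\right) + 1 = - 9 \left(4 + 5\right) + 1 = \left(-9\right) 9 + 1 = -81 + 1 = -80$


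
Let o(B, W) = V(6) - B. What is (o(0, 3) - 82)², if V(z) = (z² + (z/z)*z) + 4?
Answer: 1296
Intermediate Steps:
V(z) = 4 + z + z² (V(z) = (z² + 1*z) + 4 = (z² + z) + 4 = (z + z²) + 4 = 4 + z + z²)
o(B, W) = 46 - B (o(B, W) = (4 + 6 + 6²) - B = (4 + 6 + 36) - B = 46 - B)
(o(0, 3) - 82)² = ((46 - 1*0) - 82)² = ((46 + 0) - 82)² = (46 - 82)² = (-36)² = 1296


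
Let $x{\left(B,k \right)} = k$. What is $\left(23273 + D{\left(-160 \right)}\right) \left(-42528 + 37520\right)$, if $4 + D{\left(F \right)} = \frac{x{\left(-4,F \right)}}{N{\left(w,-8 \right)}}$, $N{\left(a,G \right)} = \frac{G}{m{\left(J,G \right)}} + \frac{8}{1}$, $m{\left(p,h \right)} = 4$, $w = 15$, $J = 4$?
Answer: $- \frac{349192816}{3} \approx -1.164 \cdot 10^{8}$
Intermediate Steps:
$N{\left(a,G \right)} = 8 + \frac{G}{4}$ ($N{\left(a,G \right)} = \frac{G}{4} + \frac{8}{1} = G \frac{1}{4} + 8 \cdot 1 = \frac{G}{4} + 8 = 8 + \frac{G}{4}$)
$D{\left(F \right)} = -4 + \frac{F}{6}$ ($D{\left(F \right)} = -4 + \frac{F}{8 + \frac{1}{4} \left(-8\right)} = -4 + \frac{F}{8 - 2} = -4 + \frac{F}{6}$)
$\left(23273 + D{\left(-160 \right)}\right) \left(-42528 + 37520\right) = \left(23273 + \left(-4 + \frac{1}{6} \left(-160\right)\right)\right) \left(-42528 + 37520\right) = \left(23273 - \frac{92}{3}\right) \left(-5008\right) = \frac{69727}{3} \left(-5008\right) = - \frac{349192816}{3}$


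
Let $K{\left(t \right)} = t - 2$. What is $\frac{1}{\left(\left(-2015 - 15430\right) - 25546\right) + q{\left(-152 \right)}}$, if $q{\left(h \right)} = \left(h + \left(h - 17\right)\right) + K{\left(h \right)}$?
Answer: $- \frac{1}{43466} \approx -2.3006 \cdot 10^{-5}$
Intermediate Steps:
$K{\left(t \right)} = -2 + t$
$q{\left(h \right)} = -19 + 3 h$ ($q{\left(h \right)} = \left(h + \left(h - 17\right)\right) + \left(-2 + h\right) = \left(h + \left(-17 + h\right)\right) + \left(-2 + h\right) = \left(-17 + 2 h\right) + \left(-2 + h\right) = -19 + 3 h$)
$\frac{1}{\left(\left(-2015 - 15430\right) - 25546\right) + q{\left(-152 \right)}} = \frac{1}{\left(\left(-2015 - 15430\right) - 25546\right) + \left(-19 + 3 \left(-152\right)\right)} = \frac{1}{\left(\left(-2015 - 15430\right) - 25546\right) - 475} = \frac{1}{\left(-17445 - 25546\right) - 475} = \frac{1}{-42991 - 475} = \frac{1}{-43466} = - \frac{1}{43466}$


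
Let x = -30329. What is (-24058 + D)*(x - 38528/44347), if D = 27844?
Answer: -5092316484126/44347 ≈ -1.1483e+8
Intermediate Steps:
(-24058 + D)*(x - 38528/44347) = (-24058 + 27844)*(-30329 - 38528/44347) = 3786*(-30329 - 38528*1/44347) = 3786*(-30329 - 38528/44347) = 3786*(-1345038691/44347) = -5092316484126/44347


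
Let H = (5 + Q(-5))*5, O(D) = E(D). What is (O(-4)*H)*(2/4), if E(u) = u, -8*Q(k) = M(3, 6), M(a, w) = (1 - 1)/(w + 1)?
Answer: -50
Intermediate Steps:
M(a, w) = 0 (M(a, w) = 0/(1 + w) = 0)
Q(k) = 0 (Q(k) = -⅛*0 = 0)
O(D) = D
H = 25 (H = (5 + 0)*5 = 5*5 = 25)
(O(-4)*H)*(2/4) = (-4*25)*(2/4) = -200/4 = -100*½ = -50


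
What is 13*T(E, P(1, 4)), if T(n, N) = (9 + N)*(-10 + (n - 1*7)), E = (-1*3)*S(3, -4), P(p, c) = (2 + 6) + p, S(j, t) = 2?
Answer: -5382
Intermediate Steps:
P(p, c) = 8 + p
E = -6 (E = -1*3*2 = -3*2 = -6)
T(n, N) = (-17 + n)*(9 + N) (T(n, N) = (9 + N)*(-10 + (n - 7)) = (9 + N)*(-10 + (-7 + n)) = (9 + N)*(-17 + n) = (-17 + n)*(9 + N))
13*T(E, P(1, 4)) = 13*(-153 - 17*(8 + 1) + 9*(-6) + (8 + 1)*(-6)) = 13*(-153 - 17*9 - 54 + 9*(-6)) = 13*(-153 - 153 - 54 - 54) = 13*(-414) = -5382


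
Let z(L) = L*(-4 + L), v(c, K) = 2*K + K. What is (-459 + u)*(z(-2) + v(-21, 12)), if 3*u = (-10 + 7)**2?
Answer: -21888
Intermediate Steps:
v(c, K) = 3*K
u = 3 (u = (-10 + 7)**2/3 = (1/3)*(-3)**2 = (1/3)*9 = 3)
(-459 + u)*(z(-2) + v(-21, 12)) = (-459 + 3)*(-2*(-4 - 2) + 3*12) = -456*(-2*(-6) + 36) = -456*(12 + 36) = -456*48 = -21888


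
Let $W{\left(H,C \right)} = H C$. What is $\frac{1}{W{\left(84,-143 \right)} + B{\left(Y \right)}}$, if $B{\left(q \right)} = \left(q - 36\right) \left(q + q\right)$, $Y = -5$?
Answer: $- \frac{1}{11602} \approx -8.6192 \cdot 10^{-5}$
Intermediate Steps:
$B{\left(q \right)} = 2 q \left(-36 + q\right)$ ($B{\left(q \right)} = \left(-36 + q\right) 2 q = 2 q \left(-36 + q\right)$)
$W{\left(H,C \right)} = C H$
$\frac{1}{W{\left(84,-143 \right)} + B{\left(Y \right)}} = \frac{1}{\left(-143\right) 84 + 2 \left(-5\right) \left(-36 - 5\right)} = \frac{1}{-12012 + 2 \left(-5\right) \left(-41\right)} = \frac{1}{-12012 + 410} = \frac{1}{-11602} = - \frac{1}{11602}$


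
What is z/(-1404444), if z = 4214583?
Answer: -1404861/468148 ≈ -3.0009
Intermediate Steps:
z/(-1404444) = 4214583/(-1404444) = 4214583*(-1/1404444) = -1404861/468148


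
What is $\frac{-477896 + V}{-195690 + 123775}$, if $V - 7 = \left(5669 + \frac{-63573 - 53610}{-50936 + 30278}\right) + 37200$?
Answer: $\frac{272318969}{45018790} \approx 6.049$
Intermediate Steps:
$V = \frac{26843927}{626}$ ($V = 7 + \left(\left(5669 + \frac{-63573 - 53610}{-50936 + 30278}\right) + 37200\right) = 7 + \left(\left(5669 - \frac{117183}{-20658}\right) + 37200\right) = 7 + \left(\left(5669 - - \frac{3551}{626}\right) + 37200\right) = 7 + \left(\left(5669 + \frac{3551}{626}\right) + 37200\right) = 7 + \left(\frac{3552345}{626} + 37200\right) = 7 + \frac{26839545}{626} = \frac{26843927}{626} \approx 42882.0$)
$\frac{-477896 + V}{-195690 + 123775} = \frac{-477896 + \frac{26843927}{626}}{-195690 + 123775} = - \frac{272318969}{626 \left(-71915\right)} = \left(- \frac{272318969}{626}\right) \left(- \frac{1}{71915}\right) = \frac{272318969}{45018790}$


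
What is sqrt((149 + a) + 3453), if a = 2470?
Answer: 2*sqrt(1518) ≈ 77.923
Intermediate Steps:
sqrt((149 + a) + 3453) = sqrt((149 + 2470) + 3453) = sqrt(2619 + 3453) = sqrt(6072) = 2*sqrt(1518)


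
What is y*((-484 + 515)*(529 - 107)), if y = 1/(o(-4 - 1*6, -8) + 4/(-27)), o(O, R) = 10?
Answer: 176607/133 ≈ 1327.9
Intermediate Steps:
y = 27/266 (y = 1/(10 + 4/(-27)) = 1/(10 + 4*(-1/27)) = 1/(10 - 4/27) = 1/(266/27) = 27/266 ≈ 0.10150)
y*((-484 + 515)*(529 - 107)) = 27*((-484 + 515)*(529 - 107))/266 = 27*(31*422)/266 = (27/266)*13082 = 176607/133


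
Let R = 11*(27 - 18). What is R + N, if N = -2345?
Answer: -2246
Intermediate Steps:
R = 99 (R = 11*9 = 99)
R + N = 99 - 2345 = -2246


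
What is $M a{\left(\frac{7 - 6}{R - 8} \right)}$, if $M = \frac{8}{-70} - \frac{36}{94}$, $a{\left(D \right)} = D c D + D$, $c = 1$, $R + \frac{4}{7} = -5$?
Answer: $\frac{71984}{2120875} \approx 0.033941$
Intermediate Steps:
$R = - \frac{39}{7}$ ($R = - \frac{4}{7} - 5 = - \frac{39}{7} \approx -5.5714$)
$a{\left(D \right)} = D + D^{2}$ ($a{\left(D \right)} = D 1 D + D = D D + D = D^{2} + D = D + D^{2}$)
$M = - \frac{818}{1645}$ ($M = 8 \left(- \frac{1}{70}\right) - \frac{18}{47} = - \frac{4}{35} - \frac{18}{47} = - \frac{818}{1645} \approx -0.49726$)
$M a{\left(\frac{7 - 6}{R - 8} \right)} = - \frac{818 \frac{7 - 6}{- \frac{39}{7} - 8} \left(1 + \frac{7 - 6}{- \frac{39}{7} - 8}\right)}{1645} = - \frac{818 \cdot 1 \frac{1}{- \frac{95}{7}} \left(1 + 1 \frac{1}{- \frac{95}{7}}\right)}{1645} = - \frac{818 \cdot 1 \left(- \frac{7}{95}\right) \left(1 + 1 \left(- \frac{7}{95}\right)\right)}{1645} = - \frac{818 \left(- \frac{7 \left(1 - \frac{7}{95}\right)}{95}\right)}{1645} = - \frac{818 \left(\left(- \frac{7}{95}\right) \frac{88}{95}\right)}{1645} = \left(- \frac{818}{1645}\right) \left(- \frac{616}{9025}\right) = \frac{71984}{2120875}$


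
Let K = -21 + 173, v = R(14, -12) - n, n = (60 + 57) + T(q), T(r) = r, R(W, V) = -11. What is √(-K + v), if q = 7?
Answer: I*√287 ≈ 16.941*I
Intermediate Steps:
n = 124 (n = (60 + 57) + 7 = 117 + 7 = 124)
v = -135 (v = -11 - 1*124 = -11 - 124 = -135)
K = 152
√(-K + v) = √(-1*152 - 135) = √(-152 - 135) = √(-287) = I*√287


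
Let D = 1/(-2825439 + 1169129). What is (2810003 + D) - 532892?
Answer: 3771601720409/1656310 ≈ 2.2771e+6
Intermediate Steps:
D = -1/1656310 (D = 1/(-1656310) = -1/1656310 ≈ -6.0375e-7)
(2810003 + D) - 532892 = (2810003 - 1/1656310) - 532892 = 4654236068929/1656310 - 532892 = 3771601720409/1656310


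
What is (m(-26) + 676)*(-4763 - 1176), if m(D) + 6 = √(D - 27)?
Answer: -3979130 - 5939*I*√53 ≈ -3.9791e+6 - 43237.0*I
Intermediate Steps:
m(D) = -6 + √(-27 + D) (m(D) = -6 + √(D - 27) = -6 + √(-27 + D))
(m(-26) + 676)*(-4763 - 1176) = ((-6 + √(-27 - 26)) + 676)*(-4763 - 1176) = ((-6 + √(-53)) + 676)*(-5939) = ((-6 + I*√53) + 676)*(-5939) = (670 + I*√53)*(-5939) = -3979130 - 5939*I*√53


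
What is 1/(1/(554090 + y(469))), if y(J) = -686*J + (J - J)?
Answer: 232356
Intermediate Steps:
y(J) = -686*J (y(J) = -686*J + 0 = -686*J)
1/(1/(554090 + y(469))) = 1/(1/(554090 - 686*469)) = 1/(1/(554090 - 321734)) = 1/(1/232356) = 232356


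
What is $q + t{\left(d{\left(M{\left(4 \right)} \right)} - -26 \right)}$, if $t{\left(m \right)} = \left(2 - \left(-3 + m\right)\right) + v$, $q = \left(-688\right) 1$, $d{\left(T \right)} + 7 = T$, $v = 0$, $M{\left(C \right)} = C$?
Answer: $-706$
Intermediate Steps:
$d{\left(T \right)} = -7 + T$
$q = -688$
$t{\left(m \right)} = 5 - m$ ($t{\left(m \right)} = \left(2 - \left(-3 + m\right)\right) + 0 = \left(5 - m\right) + 0 = 5 - m$)
$q + t{\left(d{\left(M{\left(4 \right)} \right)} - -26 \right)} = -688 + \left(5 - \left(\left(-7 + 4\right) - -26\right)\right) = -688 + \left(5 - \left(-3 + 26\right)\right) = -688 + \left(5 - 23\right) = -688 - 18 = -706$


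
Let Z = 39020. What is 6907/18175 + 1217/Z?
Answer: 58326023/141837700 ≈ 0.41122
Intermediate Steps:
6907/18175 + 1217/Z = 6907/18175 + 1217/39020 = 58326023/141837700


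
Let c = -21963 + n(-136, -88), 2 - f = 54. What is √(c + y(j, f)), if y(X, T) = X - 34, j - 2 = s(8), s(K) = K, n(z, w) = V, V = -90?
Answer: 3*I*√2453 ≈ 148.58*I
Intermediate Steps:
f = -52 (f = 2 - 1*54 = 2 - 54 = -52)
n(z, w) = -90
j = 10 (j = 2 + 8 = 10)
y(X, T) = -34 + X
c = -22053 (c = -21963 - 90 = -22053)
√(c + y(j, f)) = √(-22053 + (-34 + 10)) = √(-22053 - 24) = √(-22077) = 3*I*√2453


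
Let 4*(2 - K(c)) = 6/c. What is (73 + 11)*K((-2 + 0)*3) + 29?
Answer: 218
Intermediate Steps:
K(c) = 2 - 3/(2*c)
(73 + 11)*K((-2 + 0)*3) + 29 = (73 + 11)*(2 - 3*1/(3*(-2 + 0))/2) + 29 = 84*(2 - 3/(2*((-2*3)))) + 29 = 84*(2 - 3/2/(-6)) + 29 = 84*(2 - 3/2*(-1/6)) + 29 = 84*(2 + 1/4) + 29 = 84*(9/4) + 29 = 189 + 29 = 218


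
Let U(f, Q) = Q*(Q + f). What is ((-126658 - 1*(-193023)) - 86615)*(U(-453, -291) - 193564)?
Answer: -464535000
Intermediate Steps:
((-126658 - 1*(-193023)) - 86615)*(U(-453, -291) - 193564) = ((-126658 - 1*(-193023)) - 86615)*(-291*(-291 - 453) - 193564) = ((-126658 + 193023) - 86615)*(-291*(-744) - 193564) = (66365 - 86615)*(216504 - 193564) = -20250*22940 = -464535000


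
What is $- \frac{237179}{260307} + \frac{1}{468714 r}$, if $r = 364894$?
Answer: $- \frac{13521648024147419}{14840182445513004} \approx -0.91115$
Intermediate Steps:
$- \frac{237179}{260307} + \frac{1}{468714 r} = - \frac{237179}{260307} + \frac{1}{468714 \cdot 364894} = \left(-237179\right) \frac{1}{260307} + \frac{1}{468714} \cdot \frac{1}{364894} = - \frac{237179}{260307} + \frac{1}{171030926316} = - \frac{13521648024147419}{14840182445513004}$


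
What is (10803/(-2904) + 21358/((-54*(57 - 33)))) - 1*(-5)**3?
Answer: 1027145/9801 ≈ 104.80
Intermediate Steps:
(10803/(-2904) + 21358/((-54*(57 - 33)))) - 1*(-5)**3 = (10803*(-1/2904) + 21358/((-54*24))) - 1*(-125) = (-3601/968 + 21358/(-1296)) + 125 = (-3601/968 + 21358*(-1/1296)) + 125 = (-3601/968 - 10679/648) + 125 = -197980/9801 + 125 = 1027145/9801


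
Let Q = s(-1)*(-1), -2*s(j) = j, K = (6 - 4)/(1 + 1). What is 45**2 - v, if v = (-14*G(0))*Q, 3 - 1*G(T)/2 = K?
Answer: 1997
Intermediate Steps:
K = 1 (K = 2/2 = 2*(1/2) = 1)
s(j) = -j/2
G(T) = 4 (G(T) = 6 - 2*1 = 6 - 2 = 4)
Q = -1/2 (Q = -1/2*(-1)*(-1) = (1/2)*(-1) = -1/2 ≈ -0.50000)
v = 28 (v = -14*4*(-1/2) = -56*(-1/2) = 28)
45**2 - v = 45**2 - 1*28 = 2025 - 28 = 1997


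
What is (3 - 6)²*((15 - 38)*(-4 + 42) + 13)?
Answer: -7749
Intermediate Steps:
(3 - 6)²*((15 - 38)*(-4 + 42) + 13) = (-3)²*(-23*38 + 13) = 9*(-874 + 13) = 9*(-861) = -7749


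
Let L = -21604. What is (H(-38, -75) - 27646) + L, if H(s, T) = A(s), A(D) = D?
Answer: -49288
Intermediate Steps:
H(s, T) = s
(H(-38, -75) - 27646) + L = (-38 - 27646) - 21604 = -27684 - 21604 = -49288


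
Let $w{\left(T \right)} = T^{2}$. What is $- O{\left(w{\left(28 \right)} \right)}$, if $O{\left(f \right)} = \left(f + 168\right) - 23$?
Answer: $-929$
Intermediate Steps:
$O{\left(f \right)} = 145 + f$ ($O{\left(f \right)} = \left(168 + f\right) - 23 = 145 + f$)
$- O{\left(w{\left(28 \right)} \right)} = - (145 + 28^{2}) = - (145 + 784) = \left(-1\right) 929 = -929$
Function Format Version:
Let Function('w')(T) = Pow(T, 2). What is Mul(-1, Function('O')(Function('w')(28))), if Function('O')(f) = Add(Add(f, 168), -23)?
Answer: -929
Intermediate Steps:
Function('O')(f) = Add(145, f) (Function('O')(f) = Add(Add(168, f), -23) = Add(145, f))
Mul(-1, Function('O')(Function('w')(28))) = Mul(-1, Add(145, Pow(28, 2))) = Mul(-1, Add(145, 784)) = Mul(-1, 929) = -929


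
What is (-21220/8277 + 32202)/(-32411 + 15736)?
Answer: -266514734/138018975 ≈ -1.9310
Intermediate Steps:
(-21220/8277 + 32202)/(-32411 + 15736) = (-21220*1/8277 + 32202)/(-16675) = (-21220/8277 + 32202)*(-1/16675) = (266514734/8277)*(-1/16675) = -266514734/138018975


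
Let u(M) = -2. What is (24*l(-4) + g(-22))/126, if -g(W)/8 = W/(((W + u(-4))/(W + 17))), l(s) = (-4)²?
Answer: 631/189 ≈ 3.3386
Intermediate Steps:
l(s) = 16
g(W) = -8*W*(17 + W)/(-2 + W) (g(W) = -8*W/((W - 2)/(W + 17)) = -8*W/((-2 + W)/(17 + W)) = -8*W*(17 + W)/(-2 + W))
(24*l(-4) + g(-22))/126 = (24*16 - 8*(-22)*(17 - 22)/(-2 - 22))/126 = (384 - 8*(-22)*(-5)/(-24))/126 = (384 - 8*(-22)*(-1/24)*(-5))/126 = (384 + 110/3)/126 = (1/126)*(1262/3) = 631/189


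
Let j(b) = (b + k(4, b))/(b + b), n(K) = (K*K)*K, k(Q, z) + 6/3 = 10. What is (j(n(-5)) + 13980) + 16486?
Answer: 7616617/250 ≈ 30466.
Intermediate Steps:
k(Q, z) = 8 (k(Q, z) = -2 + 10 = 8)
n(K) = K**3 (n(K) = K**2*K = K**3)
j(b) = (8 + b)/(2*b) (j(b) = (b + 8)/(b + b) = (8 + b)/((2*b)) = (8 + b)*(1/(2*b)) = (8 + b)/(2*b))
(j(n(-5)) + 13980) + 16486 = ((8 + (-5)**3)/(2*((-5)**3)) + 13980) + 16486 = ((1/2)*(8 - 125)/(-125) + 13980) + 16486 = ((1/2)*(-1/125)*(-117) + 13980) + 16486 = (117/250 + 13980) + 16486 = 3495117/250 + 16486 = 7616617/250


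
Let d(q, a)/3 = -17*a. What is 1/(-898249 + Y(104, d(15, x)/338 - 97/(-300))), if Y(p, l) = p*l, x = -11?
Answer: -975/875591689 ≈ -1.1135e-6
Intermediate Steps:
d(q, a) = -51*a (d(q, a) = 3*(-17*a) = -51*a)
Y(p, l) = l*p
1/(-898249 + Y(104, d(15, x)/338 - 97/(-300))) = 1/(-898249 + (-51*(-11)/338 - 97/(-300))*104) = 1/(-898249 + (561*(1/338) - 97*(-1/300))*104) = 1/(-898249 + (561/338 + 97/300)*104) = 1/(-898249 + (100543/50700)*104) = 1/(-898249 + 201086/975) = 1/(-875591689/975) = -975/875591689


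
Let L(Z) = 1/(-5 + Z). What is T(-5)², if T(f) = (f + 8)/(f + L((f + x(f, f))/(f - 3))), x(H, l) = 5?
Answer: 225/676 ≈ 0.33284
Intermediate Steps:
T(f) = (8 + f)/(f + 1/(-5 + (5 + f)/(-3 + f))) (T(f) = (f + 8)/(f + 1/(-5 + (f + 5)/(f - 3))) = (8 + f)/(f + 1/(-5 + (5 + f)/(-3 + f))))
T(-5)² = (4*(-5 - 5)*(8 - 5)/(3 - 1*(-5) + 4*(-5)*(-5 - 5)))² = (4*(-10)*3/(3 + 5 + 4*(-5)*(-10)))² = (4*(-10)*3/(3 + 5 + 200))² = (4*(-10)*3/208)² = (4*(1/208)*(-10)*3)² = (-15/26)² = 225/676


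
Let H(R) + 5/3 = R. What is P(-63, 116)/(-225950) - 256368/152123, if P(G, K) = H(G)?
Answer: -86874768469/51558287775 ≈ -1.6850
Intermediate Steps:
H(R) = -5/3 + R
P(G, K) = -5/3 + G
P(-63, 116)/(-225950) - 256368/152123 = (-5/3 - 63)/(-225950) - 256368/152123 = -194/3*(-1/225950) - 256368*1/152123 = 97/338925 - 256368/152123 = -86874768469/51558287775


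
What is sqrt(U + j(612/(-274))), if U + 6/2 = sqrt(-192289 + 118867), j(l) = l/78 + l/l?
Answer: sqrt(-6434753 + 9515883*I*sqrt(8158))/1781 ≈ 11.596 + 11.683*I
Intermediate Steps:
j(l) = 1 + l/78 (j(l) = l*(1/78) + 1 = l/78 + 1 = 1 + l/78)
U = -3 + 3*I*sqrt(8158) (U = -3 + sqrt(-192289 + 118867) = -3 + sqrt(-73422) = -3 + 3*I*sqrt(8158) ≈ -3.0 + 270.96*I)
sqrt(U + j(612/(-274))) = sqrt((-3 + 3*I*sqrt(8158)) + (1 + (612/(-274))/78)) = sqrt((-3 + 3*I*sqrt(8158)) + (1 + (612*(-1/274))/78)) = sqrt((-3 + 3*I*sqrt(8158)) + (1 + (1/78)*(-306/137))) = sqrt((-3 + 3*I*sqrt(8158)) + (1 - 51/1781)) = sqrt((-3 + 3*I*sqrt(8158)) + 1730/1781) = sqrt(-3613/1781 + 3*I*sqrt(8158))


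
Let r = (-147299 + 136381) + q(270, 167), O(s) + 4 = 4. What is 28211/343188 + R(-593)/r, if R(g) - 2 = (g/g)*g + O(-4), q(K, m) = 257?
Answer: 503581579/3658727268 ≈ 0.13764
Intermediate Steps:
O(s) = 0 (O(s) = -4 + 4 = 0)
r = -10661 (r = (-147299 + 136381) + 257 = -10918 + 257 = -10661)
R(g) = 2 + g (R(g) = 2 + ((g/g)*g + 0) = 2 + (1*g + 0) = 2 + (g + 0) = 2 + g)
28211/343188 + R(-593)/r = 28211/343188 + (2 - 593)/(-10661) = 28211*(1/343188) - 591*(-1/10661) = 28211/343188 + 591/10661 = 503581579/3658727268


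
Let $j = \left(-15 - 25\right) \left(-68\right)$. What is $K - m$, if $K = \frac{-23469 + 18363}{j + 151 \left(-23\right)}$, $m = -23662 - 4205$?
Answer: $\frac{6996319}{251} \approx 27874.0$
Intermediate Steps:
$j = 2720$ ($j = \left(-40\right) \left(-68\right) = 2720$)
$m = -27867$ ($m = -23662 - 4205 = -27867$)
$K = \frac{1702}{251}$ ($K = \frac{-23469 + 18363}{2720 + 151 \left(-23\right)} = - \frac{5106}{2720 - 3473} = - \frac{5106}{-753} = \left(-5106\right) \left(- \frac{1}{753}\right) = \frac{1702}{251} \approx 6.7809$)
$K - m = \frac{1702}{251} - -27867 = \frac{1702}{251} + 27867 = \frac{6996319}{251}$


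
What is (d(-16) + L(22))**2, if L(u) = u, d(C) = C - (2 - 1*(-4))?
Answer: 0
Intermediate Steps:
d(C) = -6 + C (d(C) = C - (2 + 4) = C - 1*6 = C - 6 = -6 + C)
(d(-16) + L(22))**2 = ((-6 - 16) + 22)**2 = (-22 + 22)**2 = 0**2 = 0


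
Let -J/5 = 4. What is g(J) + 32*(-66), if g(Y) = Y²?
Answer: -1712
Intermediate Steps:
J = -20 (J = -5*4 = -20)
g(J) + 32*(-66) = (-20)² + 32*(-66) = 400 - 2112 = -1712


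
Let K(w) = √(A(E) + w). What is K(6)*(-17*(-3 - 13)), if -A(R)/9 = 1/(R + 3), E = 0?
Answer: 272*√3 ≈ 471.12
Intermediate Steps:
A(R) = -9/(3 + R) (A(R) = -9/(R + 3) = -9/(3 + R))
K(w) = √(-3 + w) (K(w) = √(-9/(3 + 0) + w) = √(-9/3 + w) = √(-9*⅓ + w) = √(-3 + w))
K(6)*(-17*(-3 - 13)) = √(-3 + 6)*(-17*(-3 - 13)) = √3*(-17*(-16)) = √3*272 = 272*√3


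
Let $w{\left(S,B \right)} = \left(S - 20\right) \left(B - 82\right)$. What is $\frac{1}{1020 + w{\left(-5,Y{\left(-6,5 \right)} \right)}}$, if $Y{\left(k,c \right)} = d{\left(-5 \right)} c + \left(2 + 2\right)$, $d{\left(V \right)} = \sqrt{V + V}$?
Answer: $\frac{297}{897715} + \frac{5 i \sqrt{10}}{359086} \approx 0.00033084 + 4.4032 \cdot 10^{-5} i$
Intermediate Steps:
$d{\left(V \right)} = \sqrt{2} \sqrt{V}$ ($d{\left(V \right)} = \sqrt{2 V} = \sqrt{2} \sqrt{V}$)
$Y{\left(k,c \right)} = 4 + i c \sqrt{10}$ ($Y{\left(k,c \right)} = \sqrt{2} \sqrt{-5} c + \left(2 + 2\right) = \sqrt{2} i \sqrt{5} c + 4 = i \sqrt{10} c + 4 = i c \sqrt{10} + 4 = 4 + i c \sqrt{10}$)
$w{\left(S,B \right)} = \left(-82 + B\right) \left(-20 + S\right)$ ($w{\left(S,B \right)} = \left(-20 + S\right) \left(-82 + B\right) = \left(-82 + B\right) \left(-20 + S\right)$)
$\frac{1}{1020 + w{\left(-5,Y{\left(-6,5 \right)} \right)}} = \frac{1}{1020 + \left(1640 - -410 - 20 \left(4 + i 5 \sqrt{10}\right) + \left(4 + i 5 \sqrt{10}\right) \left(-5\right)\right)} = \frac{1}{1020 + \left(1640 + 410 - 20 \left(4 + 5 i \sqrt{10}\right) + \left(4 + 5 i \sqrt{10}\right) \left(-5\right)\right)} = \frac{1}{1020 + \left(1640 + 410 - \left(80 + 100 i \sqrt{10}\right) - \left(20 + 25 i \sqrt{10}\right)\right)} = \frac{1}{1020 + \left(1950 - 125 i \sqrt{10}\right)} = \frac{1}{2970 - 125 i \sqrt{10}}$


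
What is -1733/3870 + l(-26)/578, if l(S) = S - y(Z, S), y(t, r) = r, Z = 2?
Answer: -1733/3870 ≈ -0.44780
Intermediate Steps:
l(S) = 0 (l(S) = S - S = 0)
-1733/3870 + l(-26)/578 = -1733/3870 + 0/578 = -1733*1/3870 + 0*(1/578) = -1733/3870 + 0 = -1733/3870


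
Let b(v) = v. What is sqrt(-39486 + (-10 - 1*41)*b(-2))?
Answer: 6*I*sqrt(1094) ≈ 198.45*I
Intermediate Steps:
sqrt(-39486 + (-10 - 1*41)*b(-2)) = sqrt(-39486 + (-10 - 1*41)*(-2)) = sqrt(-39486 + (-10 - 41)*(-2)) = sqrt(-39486 - 51*(-2)) = sqrt(-39486 + 102) = sqrt(-39384) = 6*I*sqrt(1094)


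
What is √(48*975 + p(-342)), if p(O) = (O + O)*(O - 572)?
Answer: 18*√2074 ≈ 819.74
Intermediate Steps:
p(O) = 2*O*(-572 + O) (p(O) = (2*O)*(-572 + O) = 2*O*(-572 + O))
√(48*975 + p(-342)) = √(48*975 + 2*(-342)*(-572 - 342)) = √(46800 + 2*(-342)*(-914)) = √(46800 + 625176) = √671976 = 18*√2074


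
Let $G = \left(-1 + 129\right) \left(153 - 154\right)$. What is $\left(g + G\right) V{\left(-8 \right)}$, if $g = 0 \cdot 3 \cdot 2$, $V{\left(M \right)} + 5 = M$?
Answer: $1664$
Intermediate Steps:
$V{\left(M \right)} = -5 + M$
$g = 0$ ($g = 0 \cdot 6 = 0$)
$G = -128$ ($G = 128 \left(-1\right) = -128$)
$\left(g + G\right) V{\left(-8 \right)} = \left(0 - 128\right) \left(-5 - 8\right) = \left(-128\right) \left(-13\right) = 1664$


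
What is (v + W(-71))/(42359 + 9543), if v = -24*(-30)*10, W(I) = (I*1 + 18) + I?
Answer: 3538/25951 ≈ 0.13633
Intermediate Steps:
W(I) = 18 + 2*I (W(I) = (I + 18) + I = (18 + I) + I = 18 + 2*I)
v = 7200 (v = 720*10 = 7200)
(v + W(-71))/(42359 + 9543) = (7200 + (18 + 2*(-71)))/(42359 + 9543) = (7200 + (18 - 142))/51902 = (7200 - 124)*(1/51902) = 7076*(1/51902) = 3538/25951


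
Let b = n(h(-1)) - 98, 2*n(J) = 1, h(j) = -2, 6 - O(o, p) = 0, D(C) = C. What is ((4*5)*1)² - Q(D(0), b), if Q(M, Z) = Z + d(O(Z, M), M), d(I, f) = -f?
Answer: 995/2 ≈ 497.50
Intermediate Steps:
O(o, p) = 6 (O(o, p) = 6 - 1*0 = 6 + 0 = 6)
n(J) = ½ (n(J) = (½)*1 = ½)
b = -195/2 (b = ½ - 98 = -195/2 ≈ -97.500)
Q(M, Z) = Z - M
((4*5)*1)² - Q(D(0), b) = ((4*5)*1)² - (-195/2 - 1*0) = (20*1)² - (-195/2 + 0) = 20² - 1*(-195/2) = 400 + 195/2 = 995/2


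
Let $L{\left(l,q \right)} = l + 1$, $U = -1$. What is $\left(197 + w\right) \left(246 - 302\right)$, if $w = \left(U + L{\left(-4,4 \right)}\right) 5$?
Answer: $-9912$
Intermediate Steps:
$L{\left(l,q \right)} = 1 + l$
$w = -20$ ($w = \left(-1 + \left(1 - 4\right)\right) 5 = \left(-1 - 3\right) 5 = \left(-4\right) 5 = -20$)
$\left(197 + w\right) \left(246 - 302\right) = \left(197 - 20\right) \left(246 - 302\right) = 177 \left(-56\right) = -9912$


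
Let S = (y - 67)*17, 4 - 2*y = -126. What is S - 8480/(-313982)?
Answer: -5333454/156991 ≈ -33.973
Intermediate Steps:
y = 65 (y = 2 - 1/2*(-126) = 2 + 63 = 65)
S = -34 (S = (65 - 67)*17 = -2*17 = -34)
S - 8480/(-313982) = -34 - 8480/(-313982) = -34 - 8480*(-1)/313982 = -34 - 1*(-4240/156991) = -34 + 4240/156991 = -5333454/156991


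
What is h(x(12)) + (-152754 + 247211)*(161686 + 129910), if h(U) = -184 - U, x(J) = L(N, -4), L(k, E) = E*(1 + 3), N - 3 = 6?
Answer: 27543283204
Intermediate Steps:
N = 9 (N = 3 + 6 = 9)
L(k, E) = 4*E (L(k, E) = E*4 = 4*E)
x(J) = -16 (x(J) = 4*(-4) = -16)
h(x(12)) + (-152754 + 247211)*(161686 + 129910) = (-184 - 1*(-16)) + (-152754 + 247211)*(161686 + 129910) = (-184 + 16) + 94457*291596 = -168 + 27543283372 = 27543283204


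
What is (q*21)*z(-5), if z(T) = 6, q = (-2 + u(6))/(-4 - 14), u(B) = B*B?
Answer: -238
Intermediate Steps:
u(B) = B**2
q = -17/9 (q = (-2 + 6**2)/(-4 - 14) = (-2 + 36)/(-18) = 34*(-1/18) = -17/9 ≈ -1.8889)
(q*21)*z(-5) = -17/9*21*6 = -119/3*6 = -238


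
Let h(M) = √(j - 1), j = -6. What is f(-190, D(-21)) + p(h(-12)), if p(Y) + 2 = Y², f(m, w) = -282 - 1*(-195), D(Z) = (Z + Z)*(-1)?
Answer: -96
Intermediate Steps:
D(Z) = -2*Z (D(Z) = (2*Z)*(-1) = -2*Z)
h(M) = I*√7 (h(M) = √(-6 - 1) = √(-7) = I*√7)
f(m, w) = -87 (f(m, w) = -282 + 195 = -87)
p(Y) = -2 + Y²
f(-190, D(-21)) + p(h(-12)) = -87 + (-2 + (I*√7)²) = -87 + (-2 - 7) = -87 - 9 = -96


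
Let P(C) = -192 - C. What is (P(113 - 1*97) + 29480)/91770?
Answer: 14636/45885 ≈ 0.31897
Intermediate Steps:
(P(113 - 1*97) + 29480)/91770 = ((-192 - (113 - 1*97)) + 29480)/91770 = ((-192 - (113 - 97)) + 29480)*(1/91770) = ((-192 - 1*16) + 29480)*(1/91770) = ((-192 - 16) + 29480)*(1/91770) = (-208 + 29480)*(1/91770) = 29272*(1/91770) = 14636/45885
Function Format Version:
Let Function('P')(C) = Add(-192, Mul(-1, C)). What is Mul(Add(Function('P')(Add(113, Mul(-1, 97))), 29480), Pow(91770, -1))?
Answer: Rational(14636, 45885) ≈ 0.31897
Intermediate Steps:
Mul(Add(Function('P')(Add(113, Mul(-1, 97))), 29480), Pow(91770, -1)) = Mul(Add(Add(-192, Mul(-1, Add(113, Mul(-1, 97)))), 29480), Pow(91770, -1)) = Mul(Add(Add(-192, Mul(-1, Add(113, -97))), 29480), Rational(1, 91770)) = Mul(Add(Add(-192, Mul(-1, 16)), 29480), Rational(1, 91770)) = Mul(Add(Add(-192, -16), 29480), Rational(1, 91770)) = Mul(Add(-208, 29480), Rational(1, 91770)) = Mul(29272, Rational(1, 91770)) = Rational(14636, 45885)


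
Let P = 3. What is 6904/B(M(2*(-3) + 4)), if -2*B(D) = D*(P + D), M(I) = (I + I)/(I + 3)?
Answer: -3452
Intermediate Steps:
M(I) = 2*I/(3 + I) (M(I) = (2*I)/(3 + I) = 2*I/(3 + I))
B(D) = -D*(3 + D)/2
6904/B(M(2*(-3) + 4)) = 6904/((-2*(2*(-3) + 4)/(3 + (2*(-3) + 4))*(3 + 2*(2*(-3) + 4)/(3 + (2*(-3) + 4)))/2)) = 6904/((-2*(-6 + 4)/(3 + (-6 + 4))*(3 + 2*(-6 + 4)/(3 + (-6 + 4)))/2)) = 6904/((-2*(-2)/(3 - 2)*(3 + 2*(-2)/(3 - 2))/2)) = 6904/((-2*(-2)/1*(3 + 2*(-2)/1)/2)) = 6904/((-2*(-2)*1*(3 + 2*(-2)*1)/2)) = 6904/((-1/2*(-4)*(3 - 4))) = 6904/((-1/2*(-4)*(-1))) = 6904/(-2) = 6904*(-1/2) = -3452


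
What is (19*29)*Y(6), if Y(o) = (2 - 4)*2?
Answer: -2204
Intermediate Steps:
Y(o) = -4 (Y(o) = -2*2 = -4)
(19*29)*Y(6) = (19*29)*(-4) = 551*(-4) = -2204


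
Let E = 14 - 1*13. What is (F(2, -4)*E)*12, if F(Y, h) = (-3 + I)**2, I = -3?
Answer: 432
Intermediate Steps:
F(Y, h) = 36 (F(Y, h) = (-3 - 3)**2 = (-6)**2 = 36)
E = 1 (E = 14 - 13 = 1)
(F(2, -4)*E)*12 = (36*1)*12 = 36*12 = 432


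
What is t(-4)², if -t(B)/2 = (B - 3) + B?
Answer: 484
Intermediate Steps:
t(B) = 6 - 4*B (t(B) = -2*((B - 3) + B) = -2*((-3 + B) + B) = -2*(-3 + 2*B) = 6 - 4*B)
t(-4)² = (6 - 4*(-4))² = (6 + 16)² = 22² = 484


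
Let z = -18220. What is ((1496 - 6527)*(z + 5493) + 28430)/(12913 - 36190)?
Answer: -64057967/23277 ≈ -2752.0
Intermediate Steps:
((1496 - 6527)*(z + 5493) + 28430)/(12913 - 36190) = ((1496 - 6527)*(-18220 + 5493) + 28430)/(12913 - 36190) = (-5031*(-12727) + 28430)/(-23277) = (64029537 + 28430)*(-1/23277) = 64057967*(-1/23277) = -64057967/23277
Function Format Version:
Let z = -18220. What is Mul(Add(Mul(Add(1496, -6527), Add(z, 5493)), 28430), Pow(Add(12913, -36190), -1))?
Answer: Rational(-64057967, 23277) ≈ -2752.0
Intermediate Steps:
Mul(Add(Mul(Add(1496, -6527), Add(z, 5493)), 28430), Pow(Add(12913, -36190), -1)) = Mul(Add(Mul(Add(1496, -6527), Add(-18220, 5493)), 28430), Pow(Add(12913, -36190), -1)) = Mul(Add(Mul(-5031, -12727), 28430), Pow(-23277, -1)) = Mul(Add(64029537, 28430), Rational(-1, 23277)) = Mul(64057967, Rational(-1, 23277)) = Rational(-64057967, 23277)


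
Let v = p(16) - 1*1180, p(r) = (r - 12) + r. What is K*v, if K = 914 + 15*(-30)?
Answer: -538240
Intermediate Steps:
p(r) = -12 + 2*r (p(r) = (-12 + r) + r = -12 + 2*r)
K = 464 (K = 914 - 450 = 464)
v = -1160 (v = (-12 + 2*16) - 1*1180 = (-12 + 32) - 1180 = 20 - 1180 = -1160)
K*v = 464*(-1160) = -538240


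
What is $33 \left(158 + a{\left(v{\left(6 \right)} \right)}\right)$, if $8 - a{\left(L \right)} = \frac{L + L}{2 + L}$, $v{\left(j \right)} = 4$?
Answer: $5434$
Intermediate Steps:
$a{\left(L \right)} = 8 - \frac{2 L}{2 + L}$ ($a{\left(L \right)} = 8 - \frac{L + L}{2 + L} = 8 - \frac{2 L}{2 + L}$)
$33 \left(158 + a{\left(v{\left(6 \right)} \right)}\right) = 33 \left(158 + \frac{2 \left(8 + 3 \cdot 4\right)}{2 + 4}\right) = 33 \left(158 + \frac{2 \left(8 + 12\right)}{6}\right) = 33 \left(158 + 2 \cdot \frac{1}{6} \cdot 20\right) = 33 \left(158 + \frac{20}{3}\right) = 33 \cdot \frac{494}{3} = 5434$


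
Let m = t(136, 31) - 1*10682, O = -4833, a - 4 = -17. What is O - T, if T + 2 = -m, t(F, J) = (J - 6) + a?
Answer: -15501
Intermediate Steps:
a = -13 (a = 4 - 17 = -13)
t(F, J) = -19 + J (t(F, J) = (J - 6) - 13 = (-6 + J) - 13 = -19 + J)
m = -10670 (m = (-19 + 31) - 1*10682 = 12 - 10682 = -10670)
T = 10668 (T = -2 - 1*(-10670) = -2 + 10670 = 10668)
O - T = -4833 - 1*10668 = -4833 - 10668 = -15501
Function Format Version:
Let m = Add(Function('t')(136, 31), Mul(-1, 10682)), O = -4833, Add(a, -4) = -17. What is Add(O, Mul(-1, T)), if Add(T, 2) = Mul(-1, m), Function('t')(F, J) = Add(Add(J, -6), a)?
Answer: -15501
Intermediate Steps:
a = -13 (a = Add(4, -17) = -13)
Function('t')(F, J) = Add(-19, J) (Function('t')(F, J) = Add(Add(J, -6), -13) = Add(Add(-6, J), -13) = Add(-19, J))
m = -10670 (m = Add(Add(-19, 31), Mul(-1, 10682)) = Add(12, -10682) = -10670)
T = 10668 (T = Add(-2, Mul(-1, -10670)) = Add(-2, 10670) = 10668)
Add(O, Mul(-1, T)) = Add(-4833, Mul(-1, 10668)) = Add(-4833, -10668) = -15501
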